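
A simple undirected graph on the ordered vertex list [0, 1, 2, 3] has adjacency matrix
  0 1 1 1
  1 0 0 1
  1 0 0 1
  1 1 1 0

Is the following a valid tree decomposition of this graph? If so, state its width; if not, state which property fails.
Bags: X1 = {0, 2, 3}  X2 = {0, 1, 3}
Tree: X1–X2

Vertex coverage: the bags together contain {0, 1, 2, 3}, the full vertex set. Edge coverage: each edge of G has both endpoints in at least one bag. Running intersection: for every vertex, the bags containing it form a connected subtree. All three properties hold, so this is a valid tree decomposition of width max|bag| − 1 = 2, and hence tw(G) ≤ 2.

Yes; width 2.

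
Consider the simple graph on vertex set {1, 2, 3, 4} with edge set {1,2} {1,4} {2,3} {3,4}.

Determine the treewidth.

2

A width-2 tree decomposition is:
Bags: B1 = {2, 3, 4}  B2 = {1, 2, 4}
Tree: B1–B2
Every bag has size at most 3, so the width is 3 − 1 = 2 and tw(G) ≤ 2. For the lower bound, G contains the cycle 2–3–4–1–2, so G is not a forest; only forests have treewidth ≤ 1, hence tw(G) ≥ 2. The upper and lower bounds meet at 2, so that is the treewidth.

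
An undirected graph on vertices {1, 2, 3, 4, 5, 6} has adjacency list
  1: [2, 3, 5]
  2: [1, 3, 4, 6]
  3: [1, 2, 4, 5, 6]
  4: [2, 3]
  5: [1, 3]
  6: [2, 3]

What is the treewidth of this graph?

2

A width-2 tree decomposition is:
Bags: B1 = {1, 2, 3}  B2 = {2, 3, 6}  B3 = {1, 3, 5}  B4 = {2, 3, 4}
Tree: B1–B2, B1–B3, B1–B4
Every bag has size at most 3, so the width is 3 − 1 = 2 and tw(G) ≤ 2. For the lower bound, the 3 vertices {1, 2, 3} are pairwise adjacent, and any tree decomposition puts a clique entirely inside one bag — forcing width ≥ 2. The upper and lower bounds meet at 2, so that is the treewidth.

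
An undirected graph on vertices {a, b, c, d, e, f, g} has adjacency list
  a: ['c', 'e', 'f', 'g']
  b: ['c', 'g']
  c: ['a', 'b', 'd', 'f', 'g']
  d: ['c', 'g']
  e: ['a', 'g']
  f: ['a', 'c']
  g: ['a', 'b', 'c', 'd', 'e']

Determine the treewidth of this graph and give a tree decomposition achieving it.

Every bag has size at most 3, so the width is 3 − 1 = 2 and tw(G) ≤ 2. For the lower bound, the 3 vertices {a, e, g} are pairwise adjacent, and any tree decomposition puts a clique entirely inside one bag — forcing width ≥ 2. The upper and lower bounds meet at 2, so that is the treewidth.

Treewidth 2.
One optimal decomposition is:
Bags: B1 = {a, c, g}  B2 = {a, c, f}  B3 = {c, d, g}  B4 = {b, c, g}  B5 = {a, e, g}
Tree: B1–B2, B1–B3, B3–B4, B1–B5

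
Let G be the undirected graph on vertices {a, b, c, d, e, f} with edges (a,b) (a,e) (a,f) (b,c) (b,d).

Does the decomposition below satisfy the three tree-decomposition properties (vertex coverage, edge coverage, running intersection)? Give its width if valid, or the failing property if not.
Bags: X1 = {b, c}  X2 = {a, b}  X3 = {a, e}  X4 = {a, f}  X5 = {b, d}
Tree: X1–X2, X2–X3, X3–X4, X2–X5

Yes; width 1.

Checking the three conditions: (i) the bags cover all of {a, b, c, d, e, f}; (ii) for each edge, some bag contains both endpoints; (iii) the bags containing any fixed vertex form a subtree. All hold, so the decomposition is valid with width 2 − 1 = 1.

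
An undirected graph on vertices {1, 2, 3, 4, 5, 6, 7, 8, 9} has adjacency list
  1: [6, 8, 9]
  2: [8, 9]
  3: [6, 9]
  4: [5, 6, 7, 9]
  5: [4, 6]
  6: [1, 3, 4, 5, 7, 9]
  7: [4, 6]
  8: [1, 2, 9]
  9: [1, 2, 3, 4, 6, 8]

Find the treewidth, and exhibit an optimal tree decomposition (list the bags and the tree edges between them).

Each bag holds 3 vertices, so the decomposition has width 2, which upper-bounds the treewidth. On the other hand G contains the 3-clique {1, 8, 9}. A clique must lie in a single bag of any decomposition, so no decomposition can have width below 2. The upper and lower bounds meet at 2, so that is the treewidth.

Treewidth 2.
One such decomposition:
Bags: B1 = {4, 6, 9}  B2 = {1, 6, 9}  B3 = {4, 5, 6}  B4 = {1, 8, 9}  B5 = {3, 6, 9}  B6 = {4, 6, 7}  B7 = {2, 8, 9}
Tree: B1–B2, B1–B3, B2–B4, B1–B5, B1–B6, B4–B7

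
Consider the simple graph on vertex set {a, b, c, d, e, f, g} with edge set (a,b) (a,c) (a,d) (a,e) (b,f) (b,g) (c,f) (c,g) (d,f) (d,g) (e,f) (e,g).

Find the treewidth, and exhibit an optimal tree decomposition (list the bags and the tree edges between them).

Treewidth 3.
Bags: B1 = {a, b, f, g}  B2 = {a, c, f, g}  B3 = {a, e, f, g}  B4 = {a, d, f, g}
Tree: B1–B2, B2–B3, B3–B4

Every bag has size at most 4, so the width is 4 − 1 = 3 and tw(G) ≤ 3. For the lower bound: the 4 vertex sets {a,b}, {c,f}, {g}, {e} are disjoint, each induces a connected subgraph, and every pair is joined by at least one edge of G. Contracting each set to a single vertex therefore yields K_{4} as a minor, and since treewidth is minor-monotone, tw(G) ≥ tw(K_{4}) = 3. Therefore the treewidth is 3.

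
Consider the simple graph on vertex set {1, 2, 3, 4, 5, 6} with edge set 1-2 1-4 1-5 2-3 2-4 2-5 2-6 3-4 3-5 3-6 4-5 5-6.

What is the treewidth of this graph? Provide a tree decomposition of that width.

Treewidth 3.
Bags: B1 = {2, 3, 4, 5}  B2 = {1, 2, 4, 5}  B3 = {2, 3, 5, 6}
Tree: B1–B2, B1–B3

Each bag holds 4 vertices, so the decomposition has width 3, which upper-bounds the treewidth. Conversely, {1, 2, 4, 5} is a clique of size 4, and the vertices of any clique must share a bag in every tree decomposition; so some bag has ≥ 4 vertices and tw(G) ≥ 3. Therefore the treewidth is 3.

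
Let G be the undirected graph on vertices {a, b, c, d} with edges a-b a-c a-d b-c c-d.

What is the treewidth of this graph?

2

A width-2 tree decomposition is:
Bags: B1 = {a, b, c}  B2 = {a, c, d}
Tree: B1–B2
Every bag has size at most 3, so the width is 3 − 1 = 2 and tw(G) ≤ 2. Conversely, {a, c, d} is a clique of size 3, and the vertices of any clique must share a bag in every tree decomposition; so some bag has ≥ 3 vertices and tw(G) ≥ 2. Hence tw(G) = 2 exactly.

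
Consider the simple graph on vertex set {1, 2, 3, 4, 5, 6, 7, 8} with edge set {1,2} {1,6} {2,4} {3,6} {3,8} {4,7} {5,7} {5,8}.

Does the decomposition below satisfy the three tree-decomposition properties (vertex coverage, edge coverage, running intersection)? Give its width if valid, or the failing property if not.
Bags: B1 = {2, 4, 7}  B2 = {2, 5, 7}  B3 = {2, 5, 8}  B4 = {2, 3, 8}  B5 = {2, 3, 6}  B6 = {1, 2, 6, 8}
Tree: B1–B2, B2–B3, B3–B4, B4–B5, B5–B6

No — bags containing vertex 8 are not connected in the tree.

A tree decomposition must satisfy three properties: every vertex lies in some bag; for every edge, both endpoints lie together in some bag; and for every vertex, the bags containing it form a connected subtree. Here bags containing vertex 8 are not connected in the tree, so the decomposition is invalid.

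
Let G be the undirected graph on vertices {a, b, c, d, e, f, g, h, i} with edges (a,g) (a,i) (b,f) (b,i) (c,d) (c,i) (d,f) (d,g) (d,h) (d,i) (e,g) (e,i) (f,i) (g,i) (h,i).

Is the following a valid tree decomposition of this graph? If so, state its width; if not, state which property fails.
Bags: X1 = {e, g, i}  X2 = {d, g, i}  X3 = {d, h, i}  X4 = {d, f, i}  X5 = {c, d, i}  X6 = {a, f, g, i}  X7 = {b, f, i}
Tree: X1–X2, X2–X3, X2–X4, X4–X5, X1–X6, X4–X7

No — bags containing vertex f are not connected in the tree.

A tree decomposition must satisfy three properties: every vertex lies in some bag; for every edge, both endpoints lie together in some bag; and for every vertex, the bags containing it form a connected subtree. Here bags containing vertex f are not connected in the tree, so the decomposition is invalid.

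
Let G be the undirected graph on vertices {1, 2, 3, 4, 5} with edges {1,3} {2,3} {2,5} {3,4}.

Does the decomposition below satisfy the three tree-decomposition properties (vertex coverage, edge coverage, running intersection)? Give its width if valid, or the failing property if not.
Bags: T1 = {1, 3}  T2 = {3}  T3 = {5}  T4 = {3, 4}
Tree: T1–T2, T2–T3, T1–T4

No — vertex 2 appears in no bag.

A tree decomposition must satisfy three properties: every vertex lies in some bag; for every edge, both endpoints lie together in some bag; and for every vertex, the bags containing it form a connected subtree. Here vertex 2 appears in no bag, so the decomposition is invalid.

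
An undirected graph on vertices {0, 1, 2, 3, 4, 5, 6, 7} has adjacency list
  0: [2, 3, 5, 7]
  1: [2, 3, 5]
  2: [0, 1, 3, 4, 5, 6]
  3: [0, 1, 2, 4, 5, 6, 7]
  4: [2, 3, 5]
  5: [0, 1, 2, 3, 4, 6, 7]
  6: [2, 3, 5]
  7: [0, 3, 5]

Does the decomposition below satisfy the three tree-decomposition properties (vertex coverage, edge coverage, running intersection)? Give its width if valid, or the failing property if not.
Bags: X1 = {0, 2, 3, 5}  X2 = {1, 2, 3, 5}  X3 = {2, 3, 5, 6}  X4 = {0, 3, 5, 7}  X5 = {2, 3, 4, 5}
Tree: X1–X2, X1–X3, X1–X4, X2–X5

Vertex coverage: the bags together contain {0, 1, 2, 3, 4, 5, 6, 7}, the full vertex set. Edge coverage: each edge of G has both endpoints in at least one bag. Running intersection: for every vertex, the bags containing it form a connected subtree. All three properties hold, so this is a valid tree decomposition of width max|bag| − 1 = 3, and hence tw(G) ≤ 3.

Yes; width 3.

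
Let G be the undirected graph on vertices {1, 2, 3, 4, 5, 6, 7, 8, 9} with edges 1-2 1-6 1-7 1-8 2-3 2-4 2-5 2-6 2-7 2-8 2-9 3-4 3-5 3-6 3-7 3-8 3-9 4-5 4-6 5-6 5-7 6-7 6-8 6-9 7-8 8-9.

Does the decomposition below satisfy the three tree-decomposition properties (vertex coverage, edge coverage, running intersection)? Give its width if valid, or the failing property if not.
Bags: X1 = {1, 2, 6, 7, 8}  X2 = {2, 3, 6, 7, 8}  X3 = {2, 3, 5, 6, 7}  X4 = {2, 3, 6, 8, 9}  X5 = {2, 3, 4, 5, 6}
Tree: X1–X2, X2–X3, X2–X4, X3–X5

Every vertex of G appears in some bag (union = {1, 2, 3, 4, 5, 6, 7, 8, 9}); every edge is covered by a bag; and for each vertex v the set of bags containing v is connected in the bag tree. The decomposition is therefore valid. The largest bag has 5 vertices, so the width is 4.

Yes; width 4.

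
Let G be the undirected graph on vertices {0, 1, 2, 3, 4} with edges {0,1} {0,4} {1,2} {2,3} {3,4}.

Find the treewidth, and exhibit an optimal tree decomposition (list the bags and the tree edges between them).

Treewidth 2.
One optimal decomposition is:
Bags: B1 = {0, 1, 4}  B2 = {1, 3, 4}  B3 = {1, 2, 3}
Tree: B1–B2, B2–B3

Every bag has size at most 3, so the width is 3 − 1 = 2 and tw(G) ≤ 2. Since 1–0–4–3–2–1 is a cycle in G, G is not acyclic. Forests are exactly the graphs of treewidth ≤ 1, so tw(G) ≥ 2. The upper and lower bounds meet at 2, so that is the treewidth.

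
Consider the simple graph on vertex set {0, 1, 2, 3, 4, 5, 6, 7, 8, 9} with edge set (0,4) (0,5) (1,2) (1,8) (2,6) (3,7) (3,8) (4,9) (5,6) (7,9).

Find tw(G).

A width-2 tree decomposition is:
Bags: B1 = {4, 7, 9}  B2 = {0, 4, 7}  B3 = {0, 5, 7}  B4 = {5, 6, 7}  B5 = {2, 6, 7}  B6 = {1, 2, 7}  B7 = {1, 7, 8}  B8 = {3, 7, 8}
Tree: B1–B2, B2–B3, B3–B4, B4–B5, B5–B6, B6–B7, B7–B8
Each bag holds 3 vertices, so the decomposition has width 2, which upper-bounds the treewidth. For the lower bound, G contains the cycle 7–9–4–0–5–6–2–1–8–3–7, so G is not a forest; only forests have treewidth ≤ 1, hence tw(G) ≥ 2. Hence tw(G) = 2 exactly.

2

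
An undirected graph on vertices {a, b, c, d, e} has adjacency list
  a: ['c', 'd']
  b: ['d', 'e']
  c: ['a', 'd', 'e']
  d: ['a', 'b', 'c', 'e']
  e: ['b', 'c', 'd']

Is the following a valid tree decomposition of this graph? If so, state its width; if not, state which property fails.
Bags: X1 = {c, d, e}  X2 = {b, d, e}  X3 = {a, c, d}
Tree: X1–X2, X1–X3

Every vertex of G appears in some bag (union = {a, b, c, d, e}); every edge is covered by a bag; and for each vertex v the set of bags containing v is connected in the bag tree. The decomposition is therefore valid. The largest bag has 3 vertices, so the width is 2.

Yes; width 2.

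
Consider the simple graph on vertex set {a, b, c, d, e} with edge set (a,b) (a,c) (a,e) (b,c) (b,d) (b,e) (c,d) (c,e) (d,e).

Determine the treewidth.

3

A width-3 tree decomposition is:
Bags: B1 = {a, b, c, e}  B2 = {b, c, d, e}
Tree: B1–B2
Every bag has size at most 4, so the width is 4 − 1 = 3 and tw(G) ≤ 3. Conversely, {b, c, d, e} is a clique of size 4, and the vertices of any clique must share a bag in every tree decomposition; so some bag has ≥ 4 vertices and tw(G) ≥ 3. Combining the bounds, tw(G) = 3.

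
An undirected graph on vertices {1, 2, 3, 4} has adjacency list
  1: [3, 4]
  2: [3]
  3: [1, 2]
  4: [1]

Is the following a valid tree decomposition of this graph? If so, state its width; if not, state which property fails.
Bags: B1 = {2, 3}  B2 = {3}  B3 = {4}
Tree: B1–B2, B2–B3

A tree decomposition must satisfy three properties: every vertex lies in some bag; for every edge, both endpoints lie together in some bag; and for every vertex, the bags containing it form a connected subtree. Here vertex 1 appears in no bag, so the decomposition is invalid.

No — vertex 1 appears in no bag.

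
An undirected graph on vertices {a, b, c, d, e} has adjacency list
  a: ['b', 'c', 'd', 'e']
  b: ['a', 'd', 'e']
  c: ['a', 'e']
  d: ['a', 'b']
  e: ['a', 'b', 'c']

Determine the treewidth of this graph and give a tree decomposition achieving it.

The largest bag has 3 vertices, giving width 2; this decomposition certifies tw(G) ≤ 2. Conversely, {a, b, d} is a clique of size 3, and the vertices of any clique must share a bag in every tree decomposition; so some bag has ≥ 3 vertices and tw(G) ≥ 2. Therefore the treewidth is 2.

Treewidth 2.
One optimal decomposition is:
Bags: B1 = {a, b, d}  B2 = {a, b, e}  B3 = {a, c, e}
Tree: B1–B2, B2–B3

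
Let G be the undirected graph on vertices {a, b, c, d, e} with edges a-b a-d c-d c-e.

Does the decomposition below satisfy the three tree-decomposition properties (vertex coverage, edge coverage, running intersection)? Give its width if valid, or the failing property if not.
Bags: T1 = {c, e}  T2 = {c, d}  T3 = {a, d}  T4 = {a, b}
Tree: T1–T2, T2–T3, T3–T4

Yes; width 1.

Checking the three conditions: (i) the bags cover all of {a, b, c, d, e}; (ii) for each edge, some bag contains both endpoints; (iii) the bags containing any fixed vertex form a subtree. All hold, so the decomposition is valid with width 2 − 1 = 1.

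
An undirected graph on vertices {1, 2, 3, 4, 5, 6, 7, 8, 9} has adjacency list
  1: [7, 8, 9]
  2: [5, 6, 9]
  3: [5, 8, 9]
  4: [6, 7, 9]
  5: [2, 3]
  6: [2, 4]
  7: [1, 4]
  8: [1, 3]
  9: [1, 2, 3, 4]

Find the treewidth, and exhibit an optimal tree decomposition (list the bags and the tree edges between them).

Every bag has size at most 4, so the width is 4 − 1 = 3 and tw(G) ≤ 3. For the lower bound: the 4 vertex sets {1,7,8}, {3}, {9}, {2,4,5,6} are disjoint, each induces a connected subgraph, and every pair is joined by at least one edge of G. Contracting each set to a single vertex therefore yields K_{4} as a minor, and since treewidth is minor-monotone, tw(G) ≥ tw(K_{4}) = 3. The upper and lower bounds meet at 3, so that is the treewidth.

Treewidth 3.
One such decomposition:
Bags: B1 = {1, 3, 7, 8}  B2 = {1, 3, 7, 9}  B3 = {3, 4, 7, 9}  B4 = {3, 4, 5, 9}  B5 = {2, 4, 5, 9}  B6 = {2, 4, 5, 6}
Tree: B1–B2, B2–B3, B3–B4, B4–B5, B5–B6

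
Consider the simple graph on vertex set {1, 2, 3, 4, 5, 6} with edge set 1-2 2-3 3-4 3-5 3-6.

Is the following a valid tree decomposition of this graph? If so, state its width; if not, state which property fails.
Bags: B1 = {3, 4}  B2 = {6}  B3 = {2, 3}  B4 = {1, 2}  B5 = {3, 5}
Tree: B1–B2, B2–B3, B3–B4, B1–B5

A tree decomposition must satisfy three properties: every vertex lies in some bag; for every edge, both endpoints lie together in some bag; and for every vertex, the bags containing it form a connected subtree. Here edge (3,6) lies in no bag, so the decomposition is invalid.

No — edge (3,6) lies in no bag.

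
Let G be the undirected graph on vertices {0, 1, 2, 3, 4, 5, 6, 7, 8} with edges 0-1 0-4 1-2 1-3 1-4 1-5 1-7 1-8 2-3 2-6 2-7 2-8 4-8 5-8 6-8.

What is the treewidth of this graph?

A width-2 tree decomposition is:
Bags: B1 = {1, 5, 8}  B2 = {1, 4, 8}  B3 = {0, 1, 4}  B4 = {1, 2, 8}  B5 = {1, 2, 7}  B6 = {2, 6, 8}  B7 = {1, 2, 3}
Tree: B1–B2, B2–B3, B2–B4, B4–B5, B4–B6, B5–B7
Each bag holds 3 vertices, so the decomposition has width 2, which upper-bounds the treewidth. For the lower bound, the 3 vertices {0, 1, 4} are pairwise adjacent, and any tree decomposition puts a clique entirely inside one bag — forcing width ≥ 2. Combining the bounds, tw(G) = 2.

2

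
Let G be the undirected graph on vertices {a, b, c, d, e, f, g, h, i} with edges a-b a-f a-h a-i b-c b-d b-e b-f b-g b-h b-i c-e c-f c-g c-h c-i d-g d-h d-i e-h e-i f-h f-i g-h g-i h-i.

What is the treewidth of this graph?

A width-4 tree decomposition is:
Bags: B1 = {b, c, f, h, i}  B2 = {a, b, f, h, i}  B3 = {b, c, g, h, i}  B4 = {b, c, e, h, i}  B5 = {b, d, g, h, i}
Tree: B1–B2, B1–B3, B1–B4, B3–B5
The largest bag has 5 vertices, giving width 4; this decomposition certifies tw(G) ≤ 4. On the other hand G contains the 5-clique {b, d, g, h, i}. A clique must lie in a single bag of any decomposition, so no decomposition can have width below 4. Hence tw(G) = 4 exactly.

4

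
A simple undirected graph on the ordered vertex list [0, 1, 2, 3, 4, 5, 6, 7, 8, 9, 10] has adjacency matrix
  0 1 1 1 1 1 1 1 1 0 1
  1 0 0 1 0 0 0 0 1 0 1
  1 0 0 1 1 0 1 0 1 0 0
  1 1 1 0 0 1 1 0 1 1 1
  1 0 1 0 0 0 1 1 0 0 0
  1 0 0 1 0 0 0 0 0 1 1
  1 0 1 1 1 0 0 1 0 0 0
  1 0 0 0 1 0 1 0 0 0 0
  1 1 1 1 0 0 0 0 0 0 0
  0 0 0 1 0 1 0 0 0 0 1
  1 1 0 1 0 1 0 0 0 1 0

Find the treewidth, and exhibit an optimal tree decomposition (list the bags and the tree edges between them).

The largest bag has 4 vertices, giving width 3; this decomposition certifies tw(G) ≤ 3. For the lower bound, the 4 vertices {0, 1, 3, 8} are pairwise adjacent, and any tree decomposition puts a clique entirely inside one bag — forcing width ≥ 3. Combining the bounds, tw(G) = 3.

Treewidth 3.
Bags: B1 = {0, 1, 3, 10}  B2 = {0, 1, 3, 8}  B3 = {0, 3, 5, 10}  B4 = {0, 2, 3, 8}  B5 = {0, 2, 3, 6}  B6 = {3, 5, 9, 10}  B7 = {0, 2, 4, 6}  B8 = {0, 4, 6, 7}
Tree: B1–B2, B1–B3, B2–B4, B4–B5, B3–B6, B5–B7, B7–B8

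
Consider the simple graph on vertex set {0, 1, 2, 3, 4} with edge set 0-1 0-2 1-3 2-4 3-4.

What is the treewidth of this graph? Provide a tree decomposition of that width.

The largest bag has 3 vertices, giving width 2; this decomposition certifies tw(G) ≤ 2. Since 3–4–2–0–1–3 is a cycle in G, G is not acyclic. Forests are exactly the graphs of treewidth ≤ 1, so tw(G) ≥ 2. Therefore the treewidth is 2.

Treewidth 2.
One such decomposition:
Bags: B1 = {2, 3, 4}  B2 = {0, 2, 3}  B3 = {0, 1, 3}
Tree: B1–B2, B2–B3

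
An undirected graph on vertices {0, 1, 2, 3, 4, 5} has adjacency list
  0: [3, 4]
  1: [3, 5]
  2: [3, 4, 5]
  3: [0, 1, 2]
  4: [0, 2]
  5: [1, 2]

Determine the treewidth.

2

A width-2 tree decomposition is:
Bags: B1 = {0, 3, 4}  B2 = {2, 3, 4}  B3 = {1, 2, 3}  B4 = {1, 2, 5}
Tree: B1–B2, B2–B3, B3–B4
Every bag has size at most 3, so the width is 3 − 1 = 2 and tw(G) ≤ 2. Since 0–4–2–3–0 is a cycle in G, G is not acyclic. Forests are exactly the graphs of treewidth ≤ 1, so tw(G) ≥ 2. Combining the bounds, tw(G) = 2.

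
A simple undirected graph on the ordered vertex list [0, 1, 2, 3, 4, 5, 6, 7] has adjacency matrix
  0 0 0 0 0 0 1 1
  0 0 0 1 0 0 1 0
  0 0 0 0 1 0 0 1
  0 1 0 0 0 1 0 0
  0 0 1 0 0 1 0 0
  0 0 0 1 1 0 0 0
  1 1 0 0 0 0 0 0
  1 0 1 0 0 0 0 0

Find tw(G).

A width-2 tree decomposition is:
Bags: B1 = {0, 1, 6}  B2 = {0, 1, 7}  B3 = {1, 2, 7}  B4 = {1, 2, 4}  B5 = {1, 4, 5}  B6 = {1, 3, 5}
Tree: B1–B2, B2–B3, B3–B4, B4–B5, B5–B6
The largest bag has 3 vertices, giving width 2; this decomposition certifies tw(G) ≤ 2. Since 1–6–0–7–2–4–5–3–1 is a cycle in G, G is not acyclic. Forests are exactly the graphs of treewidth ≤ 1, so tw(G) ≥ 2. Combining the bounds, tw(G) = 2.

2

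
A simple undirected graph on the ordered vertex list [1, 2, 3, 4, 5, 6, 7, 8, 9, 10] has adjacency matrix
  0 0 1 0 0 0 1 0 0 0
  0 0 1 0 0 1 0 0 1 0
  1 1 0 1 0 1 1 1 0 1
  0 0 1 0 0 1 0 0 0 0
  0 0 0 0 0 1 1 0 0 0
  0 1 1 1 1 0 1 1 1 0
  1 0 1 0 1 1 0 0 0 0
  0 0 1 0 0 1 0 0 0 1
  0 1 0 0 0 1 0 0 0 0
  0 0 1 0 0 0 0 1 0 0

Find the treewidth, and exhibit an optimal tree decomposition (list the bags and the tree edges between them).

Each bag holds 3 vertices, so the decomposition has width 2, which upper-bounds the treewidth. Conversely, {2, 6, 9} is a clique of size 3, and the vertices of any clique must share a bag in every tree decomposition; so some bag has ≥ 3 vertices and tw(G) ≥ 2. Therefore the treewidth is 2.

Treewidth 2.
One such decomposition:
Bags: B1 = {2, 6, 9}  B2 = {2, 3, 6}  B3 = {3, 4, 6}  B4 = {3, 6, 8}  B5 = {3, 6, 7}  B6 = {1, 3, 7}  B7 = {3, 8, 10}  B8 = {5, 6, 7}
Tree: B1–B2, B2–B3, B2–B4, B2–B5, B5–B6, B4–B7, B5–B8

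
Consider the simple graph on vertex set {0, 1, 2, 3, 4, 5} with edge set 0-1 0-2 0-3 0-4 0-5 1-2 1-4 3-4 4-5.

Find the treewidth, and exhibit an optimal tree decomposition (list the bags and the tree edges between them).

Every bag has size at most 3, so the width is 3 − 1 = 2 and tw(G) ≤ 2. On the other hand G contains the 3-clique {0, 1, 2}. A clique must lie in a single bag of any decomposition, so no decomposition can have width below 2. Therefore the treewidth is 2.

Treewidth 2.
One such decomposition:
Bags: B1 = {0, 1, 4}  B2 = {0, 4, 5}  B3 = {0, 3, 4}  B4 = {0, 1, 2}
Tree: B1–B2, B2–B3, B1–B4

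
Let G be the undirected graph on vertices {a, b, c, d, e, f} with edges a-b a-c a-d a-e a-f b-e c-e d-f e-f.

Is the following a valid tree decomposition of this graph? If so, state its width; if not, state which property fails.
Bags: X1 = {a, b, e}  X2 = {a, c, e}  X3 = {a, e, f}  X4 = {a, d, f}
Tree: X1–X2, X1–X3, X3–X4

Checking the three conditions: (i) the bags cover all of {a, b, c, d, e, f}; (ii) for each edge, some bag contains both endpoints; (iii) the bags containing any fixed vertex form a subtree. All hold, so the decomposition is valid with width 3 − 1 = 2.

Yes; width 2.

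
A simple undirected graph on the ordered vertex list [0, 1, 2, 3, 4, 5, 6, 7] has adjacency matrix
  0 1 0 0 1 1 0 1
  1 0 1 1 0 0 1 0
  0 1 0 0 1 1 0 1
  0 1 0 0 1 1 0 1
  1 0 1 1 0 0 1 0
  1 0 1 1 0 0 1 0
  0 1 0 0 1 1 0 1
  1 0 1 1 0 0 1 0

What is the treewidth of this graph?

A width-4 tree decomposition is:
Bags: B1 = {1, 2, 4, 5, 7}  B2 = {0, 1, 4, 5, 7}  B3 = {1, 4, 5, 6, 7}  B4 = {1, 3, 4, 5, 7}
Tree: B1–B2, B2–B3, B3–B4
Every bag has size at most 5, so the width is 5 − 1 = 4 and tw(G) ≤ 4. For the lower bound: the 5 vertex sets {1,2}, {0,7}, {5,6}, {4}, {3} are disjoint, each induces a connected subgraph, and every pair is joined by at least one edge of G. Contracting each set to a single vertex therefore yields K_{5} as a minor, and since treewidth is minor-monotone, tw(G) ≥ tw(K_{5}) = 4. The upper and lower bounds meet at 4, so that is the treewidth.

4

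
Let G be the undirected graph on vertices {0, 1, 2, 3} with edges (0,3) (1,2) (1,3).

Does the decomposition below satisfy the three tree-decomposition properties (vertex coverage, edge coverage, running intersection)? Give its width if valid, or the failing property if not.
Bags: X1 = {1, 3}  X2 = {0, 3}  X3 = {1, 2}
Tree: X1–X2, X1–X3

Vertex coverage: the bags together contain {0, 1, 2, 3}, the full vertex set. Edge coverage: each edge of G has both endpoints in at least one bag. Running intersection: for every vertex, the bags containing it form a connected subtree. All three properties hold, so this is a valid tree decomposition of width max|bag| − 1 = 1, and hence tw(G) ≤ 1.

Yes; width 1.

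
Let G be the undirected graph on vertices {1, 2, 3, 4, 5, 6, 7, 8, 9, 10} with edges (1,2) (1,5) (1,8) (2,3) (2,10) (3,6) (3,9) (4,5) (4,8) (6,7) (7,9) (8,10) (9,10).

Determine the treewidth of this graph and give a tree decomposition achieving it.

Each bag holds 3 vertices, so the decomposition has width 2, which upper-bounds the treewidth. Since 7–6–3–9–7 is a cycle in G, G is not acyclic. Forests are exactly the graphs of treewidth ≤ 1, so tw(G) ≥ 2. Therefore the treewidth is 2.

Treewidth 2.
Bags: B1 = {6, 7, 9}  B2 = {3, 6, 9}  B3 = {3, 9, 10}  B4 = {2, 3, 10}  B5 = {2, 8, 10}  B6 = {1, 2, 8}  B7 = {1, 4, 8}  B8 = {1, 4, 5}
Tree: B1–B2, B2–B3, B3–B4, B4–B5, B5–B6, B6–B7, B7–B8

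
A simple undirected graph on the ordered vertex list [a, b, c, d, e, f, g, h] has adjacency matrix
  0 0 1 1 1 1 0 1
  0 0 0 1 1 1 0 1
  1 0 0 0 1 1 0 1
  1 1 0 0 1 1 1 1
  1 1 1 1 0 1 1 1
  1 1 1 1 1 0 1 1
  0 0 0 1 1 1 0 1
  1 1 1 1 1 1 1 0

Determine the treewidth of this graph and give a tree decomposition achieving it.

The largest bag has 5 vertices, giving width 4; this decomposition certifies tw(G) ≤ 4. On the other hand G contains the 5-clique {d, e, f, g, h}. A clique must lie in a single bag of any decomposition, so no decomposition can have width below 4. The upper and lower bounds meet at 4, so that is the treewidth.

Treewidth 4.
Bags: B1 = {d, e, f, g, h}  B2 = {b, d, e, f, h}  B3 = {a, d, e, f, h}  B4 = {a, c, e, f, h}
Tree: B1–B2, B2–B3, B3–B4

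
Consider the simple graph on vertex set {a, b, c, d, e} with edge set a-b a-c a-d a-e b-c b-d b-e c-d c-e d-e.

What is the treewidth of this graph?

A width-4 tree decomposition is:
Bags: B1 = {a, b, c, d, e}
Tree: (single bag)
A single bag containing all 5 vertices is trivially a valid decomposition of width 4. Conversely, {a, b, c, d, e} is a clique of size 5, and the vertices of any clique must share a bag in every tree decomposition; so some bag has ≥ 5 vertices and tw(G) ≥ 4. Combining the bounds, tw(G) = 4.

4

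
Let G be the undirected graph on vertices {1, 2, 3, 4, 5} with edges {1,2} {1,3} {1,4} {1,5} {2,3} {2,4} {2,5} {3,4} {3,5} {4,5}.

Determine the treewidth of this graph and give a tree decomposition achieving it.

Treewidth 4.
One optimal decomposition is:
Bags: B1 = {1, 2, 3, 4, 5}
Tree: (single bag)

A single bag containing all 5 vertices is trivially a valid decomposition of width 4. Conversely, {1, 2, 3, 4, 5} is a clique of size 5, and the vertices of any clique must share a bag in every tree decomposition; so some bag has ≥ 5 vertices and tw(G) ≥ 4. The upper and lower bounds meet at 4, so that is the treewidth.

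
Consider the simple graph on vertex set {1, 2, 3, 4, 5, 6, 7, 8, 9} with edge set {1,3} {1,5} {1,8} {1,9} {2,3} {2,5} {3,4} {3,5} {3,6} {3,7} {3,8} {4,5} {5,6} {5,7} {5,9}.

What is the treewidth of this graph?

A width-2 tree decomposition is:
Bags: B1 = {1, 3, 5}  B2 = {2, 3, 5}  B3 = {1, 3, 8}  B4 = {3, 5, 6}  B5 = {3, 5, 7}  B6 = {3, 4, 5}  B7 = {1, 5, 9}
Tree: B1–B2, B1–B3, B2–B4, B4–B5, B5–B6, B1–B7
Each bag holds 3 vertices, so the decomposition has width 2, which upper-bounds the treewidth. On the other hand G contains the 3-clique {1, 5, 9}. A clique must lie in a single bag of any decomposition, so no decomposition can have width below 2. The upper and lower bounds meet at 2, so that is the treewidth.

2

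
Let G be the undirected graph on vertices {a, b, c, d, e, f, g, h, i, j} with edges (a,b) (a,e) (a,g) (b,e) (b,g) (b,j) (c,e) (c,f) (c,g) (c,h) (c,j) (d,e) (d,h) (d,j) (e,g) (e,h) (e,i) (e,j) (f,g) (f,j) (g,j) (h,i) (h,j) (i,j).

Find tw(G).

A width-3 tree decomposition is:
Bags: B1 = {c, e, g, j}  B2 = {c, e, h, j}  B3 = {b, e, g, j}  B4 = {c, f, g, j}  B5 = {e, h, i, j}  B6 = {a, b, e, g}  B7 = {d, e, h, j}
Tree: B1–B2, B1–B3, B1–B4, B2–B5, B3–B6, B5–B7
Every bag has size at most 4, so the width is 4 − 1 = 3 and tw(G) ≤ 3. Conversely, {c, e, g, j} is a clique of size 4, and the vertices of any clique must share a bag in every tree decomposition; so some bag has ≥ 4 vertices and tw(G) ≥ 3. Hence tw(G) = 3 exactly.

3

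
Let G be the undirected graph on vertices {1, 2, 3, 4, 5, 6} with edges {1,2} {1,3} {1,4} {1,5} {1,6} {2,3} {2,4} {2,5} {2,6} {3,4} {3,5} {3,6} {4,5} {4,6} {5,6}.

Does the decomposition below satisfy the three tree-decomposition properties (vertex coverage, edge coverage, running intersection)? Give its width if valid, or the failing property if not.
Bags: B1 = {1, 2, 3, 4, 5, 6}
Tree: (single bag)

Yes; width 5.

Vertex coverage: the bags together contain {1, 2, 3, 4, 5, 6}, the full vertex set. Edge coverage: each edge of G has both endpoints in at least one bag. Running intersection: for every vertex, the bags containing it form a connected subtree. All three properties hold, so this is a valid tree decomposition of width max|bag| − 1 = 5, and hence tw(G) ≤ 5.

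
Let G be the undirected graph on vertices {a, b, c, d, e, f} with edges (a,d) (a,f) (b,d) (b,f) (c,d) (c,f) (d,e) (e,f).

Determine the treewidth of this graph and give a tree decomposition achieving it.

Treewidth 2.
One such decomposition:
Bags: B1 = {a, d, f}  B2 = {b, d, f}  B3 = {d, e, f}  B4 = {c, d, f}
Tree: B1–B2, B2–B3, B3–B4

Every bag has size at most 3, so the width is 3 − 1 = 2 and tw(G) ≤ 2. Since a–f–b–d–a is a cycle in G, G is not acyclic. Forests are exactly the graphs of treewidth ≤ 1, so tw(G) ≥ 2. The upper and lower bounds meet at 2, so that is the treewidth.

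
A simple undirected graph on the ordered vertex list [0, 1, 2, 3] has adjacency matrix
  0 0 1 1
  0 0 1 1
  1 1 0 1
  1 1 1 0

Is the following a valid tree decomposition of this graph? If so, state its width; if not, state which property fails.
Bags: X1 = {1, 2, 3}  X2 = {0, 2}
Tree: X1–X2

A tree decomposition must satisfy three properties: every vertex lies in some bag; for every edge, both endpoints lie together in some bag; and for every vertex, the bags containing it form a connected subtree. Here edge (3,0) lies in no bag, so the decomposition is invalid.

No — edge (3,0) lies in no bag.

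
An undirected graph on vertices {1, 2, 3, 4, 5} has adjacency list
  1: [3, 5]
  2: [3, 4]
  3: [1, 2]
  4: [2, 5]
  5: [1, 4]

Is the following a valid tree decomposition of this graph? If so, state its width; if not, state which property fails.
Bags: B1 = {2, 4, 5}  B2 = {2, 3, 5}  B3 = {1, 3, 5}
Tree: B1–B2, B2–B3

Every vertex of G appears in some bag (union = {1, 2, 3, 4, 5}); every edge is covered by a bag; and for each vertex v the set of bags containing v is connected in the bag tree. The decomposition is therefore valid. The largest bag has 3 vertices, so the width is 2.

Yes; width 2.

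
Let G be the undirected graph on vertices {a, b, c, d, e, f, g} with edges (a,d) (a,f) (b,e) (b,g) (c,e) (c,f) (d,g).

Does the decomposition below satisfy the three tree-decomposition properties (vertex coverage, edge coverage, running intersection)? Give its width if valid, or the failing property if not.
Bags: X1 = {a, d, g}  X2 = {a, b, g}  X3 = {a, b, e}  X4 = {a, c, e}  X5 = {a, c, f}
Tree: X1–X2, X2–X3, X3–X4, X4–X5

Yes; width 2.

Every vertex of G appears in some bag (union = {a, b, c, d, e, f, g}); every edge is covered by a bag; and for each vertex v the set of bags containing v is connected in the bag tree. The decomposition is therefore valid. The largest bag has 3 vertices, so the width is 2.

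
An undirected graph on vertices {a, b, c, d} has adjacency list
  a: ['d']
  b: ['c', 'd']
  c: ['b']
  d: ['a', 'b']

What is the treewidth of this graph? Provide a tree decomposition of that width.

Treewidth 1.
Bags: B1 = {b, d}  B2 = {a, d}  B3 = {b, c}
Tree: B1–B2, B1–B3

The largest bag has 2 vertices, giving width 1; this decomposition certifies tw(G) ≤ 1. Since G has at least one edge (e.g. b–d), it is not an edgeless graph, so tw(G) ≥ 1. Therefore the treewidth is 1.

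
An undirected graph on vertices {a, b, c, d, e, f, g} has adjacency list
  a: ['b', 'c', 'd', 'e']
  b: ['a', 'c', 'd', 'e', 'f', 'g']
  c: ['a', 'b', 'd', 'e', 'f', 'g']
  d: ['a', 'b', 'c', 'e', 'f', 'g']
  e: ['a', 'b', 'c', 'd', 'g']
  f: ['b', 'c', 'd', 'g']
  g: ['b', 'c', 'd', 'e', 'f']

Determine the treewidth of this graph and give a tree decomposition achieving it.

Treewidth 4.
Bags: B1 = {b, c, d, e, g}  B2 = {b, c, d, f, g}  B3 = {a, b, c, d, e}
Tree: B1–B2, B1–B3

Every bag has size at most 5, so the width is 5 − 1 = 4 and tw(G) ≤ 4. For the lower bound, the 5 vertices {b, c, d, e, g} are pairwise adjacent, and any tree decomposition puts a clique entirely inside one bag — forcing width ≥ 4. Hence tw(G) = 4 exactly.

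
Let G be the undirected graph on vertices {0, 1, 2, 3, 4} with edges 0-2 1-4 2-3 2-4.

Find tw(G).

1

A width-1 tree decomposition is:
Bags: B1 = {2, 3}  B2 = {2, 4}  B3 = {0, 2}  B4 = {1, 4}
Tree: B1–B2, B2–B3, B2–B4
Every bag has size at most 2, so the width is 2 − 1 = 1 and tw(G) ≤ 1. G has an edge, so its treewidth is at least 1. Combining the bounds, tw(G) = 1.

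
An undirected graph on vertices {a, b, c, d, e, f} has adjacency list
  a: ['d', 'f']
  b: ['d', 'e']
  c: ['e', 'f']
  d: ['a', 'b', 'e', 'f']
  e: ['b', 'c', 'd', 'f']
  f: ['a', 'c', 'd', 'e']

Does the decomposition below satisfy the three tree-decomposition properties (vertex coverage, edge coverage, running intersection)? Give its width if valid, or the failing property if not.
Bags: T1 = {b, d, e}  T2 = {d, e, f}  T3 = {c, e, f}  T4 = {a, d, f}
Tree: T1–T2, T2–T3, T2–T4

Checking the three conditions: (i) the bags cover all of {a, b, c, d, e, f}; (ii) for each edge, some bag contains both endpoints; (iii) the bags containing any fixed vertex form a subtree. All hold, so the decomposition is valid with width 3 − 1 = 2.

Yes; width 2.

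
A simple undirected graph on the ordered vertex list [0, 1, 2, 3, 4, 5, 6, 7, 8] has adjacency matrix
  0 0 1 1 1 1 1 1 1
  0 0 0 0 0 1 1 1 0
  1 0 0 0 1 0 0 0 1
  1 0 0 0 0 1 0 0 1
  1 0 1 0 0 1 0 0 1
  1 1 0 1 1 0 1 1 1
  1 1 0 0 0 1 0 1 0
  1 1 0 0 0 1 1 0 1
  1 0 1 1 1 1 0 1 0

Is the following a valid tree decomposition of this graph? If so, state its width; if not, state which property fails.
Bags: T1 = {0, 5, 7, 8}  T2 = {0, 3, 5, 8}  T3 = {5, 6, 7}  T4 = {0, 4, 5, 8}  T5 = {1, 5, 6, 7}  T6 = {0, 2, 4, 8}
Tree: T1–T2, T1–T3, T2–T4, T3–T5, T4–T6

A tree decomposition must satisfy three properties: every vertex lies in some bag; for every edge, both endpoints lie together in some bag; and for every vertex, the bags containing it form a connected subtree. Here edge (0,6) lies in no bag, so the decomposition is invalid.

No — edge (0,6) lies in no bag.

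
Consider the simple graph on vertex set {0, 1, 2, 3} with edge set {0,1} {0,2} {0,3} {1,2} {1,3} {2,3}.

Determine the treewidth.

A width-3 tree decomposition is:
Bags: B1 = {0, 1, 2, 3}
Tree: (single bag)
With just one bag of size 4, the width is 4 − 1 = 3, so tw(G) ≤ 3. Conversely, {0, 1, 2, 3} is a clique of size 4, and the vertices of any clique must share a bag in every tree decomposition; so some bag has ≥ 4 vertices and tw(G) ≥ 3. The upper and lower bounds meet at 3, so that is the treewidth.

3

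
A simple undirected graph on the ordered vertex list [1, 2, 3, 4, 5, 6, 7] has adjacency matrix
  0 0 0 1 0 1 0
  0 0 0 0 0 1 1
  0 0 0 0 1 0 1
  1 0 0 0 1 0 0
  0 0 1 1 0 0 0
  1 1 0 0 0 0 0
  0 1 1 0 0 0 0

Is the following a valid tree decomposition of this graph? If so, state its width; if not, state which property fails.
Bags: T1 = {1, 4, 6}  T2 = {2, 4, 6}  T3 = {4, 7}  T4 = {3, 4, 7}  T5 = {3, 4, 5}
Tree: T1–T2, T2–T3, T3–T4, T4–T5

No — edge (2,7) lies in no bag.

A tree decomposition must satisfy three properties: every vertex lies in some bag; for every edge, both endpoints lie together in some bag; and for every vertex, the bags containing it form a connected subtree. Here edge (2,7) lies in no bag, so the decomposition is invalid.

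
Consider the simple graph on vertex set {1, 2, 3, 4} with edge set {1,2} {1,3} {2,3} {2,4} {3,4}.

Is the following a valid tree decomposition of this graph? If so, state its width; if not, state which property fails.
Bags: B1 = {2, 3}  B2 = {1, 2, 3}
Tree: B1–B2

A tree decomposition must satisfy three properties: every vertex lies in some bag; for every edge, both endpoints lie together in some bag; and for every vertex, the bags containing it form a connected subtree. Here vertex 4 appears in no bag, so the decomposition is invalid.

No — vertex 4 appears in no bag.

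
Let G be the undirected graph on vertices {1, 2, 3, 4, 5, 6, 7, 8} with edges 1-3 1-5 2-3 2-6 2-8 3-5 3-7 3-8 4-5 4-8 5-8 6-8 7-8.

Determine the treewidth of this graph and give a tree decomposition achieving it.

Treewidth 2.
One such decomposition:
Bags: B1 = {3, 7, 8}  B2 = {3, 5, 8}  B3 = {4, 5, 8}  B4 = {1, 3, 5}  B5 = {2, 3, 8}  B6 = {2, 6, 8}
Tree: B1–B2, B2–B3, B2–B4, B2–B5, B5–B6

The largest bag has 3 vertices, giving width 2; this decomposition certifies tw(G) ≤ 2. On the other hand G contains the 3-clique {2, 3, 8}. A clique must lie in a single bag of any decomposition, so no decomposition can have width below 2. Therefore the treewidth is 2.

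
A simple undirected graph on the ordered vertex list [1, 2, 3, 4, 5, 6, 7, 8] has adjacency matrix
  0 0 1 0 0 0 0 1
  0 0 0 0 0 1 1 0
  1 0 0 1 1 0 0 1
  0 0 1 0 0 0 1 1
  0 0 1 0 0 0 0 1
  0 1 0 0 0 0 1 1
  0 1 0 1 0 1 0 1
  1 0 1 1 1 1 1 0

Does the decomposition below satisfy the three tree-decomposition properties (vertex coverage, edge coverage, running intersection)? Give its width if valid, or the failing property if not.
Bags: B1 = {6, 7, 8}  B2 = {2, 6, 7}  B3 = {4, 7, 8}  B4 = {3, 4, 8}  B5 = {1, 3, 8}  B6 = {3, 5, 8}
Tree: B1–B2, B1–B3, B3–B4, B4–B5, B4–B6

Checking the three conditions: (i) the bags cover all of {1, 2, 3, 4, 5, 6, 7, 8}; (ii) for each edge, some bag contains both endpoints; (iii) the bags containing any fixed vertex form a subtree. All hold, so the decomposition is valid with width 3 − 1 = 2.

Yes; width 2.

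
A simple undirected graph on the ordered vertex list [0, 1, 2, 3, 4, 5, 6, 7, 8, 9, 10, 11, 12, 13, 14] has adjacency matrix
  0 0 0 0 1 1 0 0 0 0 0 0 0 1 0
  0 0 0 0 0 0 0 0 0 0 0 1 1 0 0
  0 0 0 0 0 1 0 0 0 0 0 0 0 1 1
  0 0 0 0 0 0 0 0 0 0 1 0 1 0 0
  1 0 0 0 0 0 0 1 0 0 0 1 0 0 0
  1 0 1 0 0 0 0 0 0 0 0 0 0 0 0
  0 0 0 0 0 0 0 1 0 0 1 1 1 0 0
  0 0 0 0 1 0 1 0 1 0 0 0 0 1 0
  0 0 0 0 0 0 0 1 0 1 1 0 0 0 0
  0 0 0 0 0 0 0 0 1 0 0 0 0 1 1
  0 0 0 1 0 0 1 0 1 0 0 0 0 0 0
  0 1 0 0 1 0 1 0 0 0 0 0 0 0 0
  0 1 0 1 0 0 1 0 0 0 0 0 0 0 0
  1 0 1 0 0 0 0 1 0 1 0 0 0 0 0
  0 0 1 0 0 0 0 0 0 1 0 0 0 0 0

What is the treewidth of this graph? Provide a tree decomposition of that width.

Treewidth 3.
One such decomposition:
Bags: B1 = {2, 5, 9, 14}  B2 = {2, 5, 9, 13}  B3 = {0, 5, 9, 13}  B4 = {0, 8, 9, 13}  B5 = {0, 7, 8, 13}  B6 = {0, 4, 7, 8}  B7 = {4, 7, 8, 10}  B8 = {4, 6, 7, 10}  B9 = {4, 6, 10, 11}  B10 = {3, 6, 10, 11}  B11 = {3, 6, 11, 12}  B12 = {1, 3, 11, 12}
Tree: B1–B2, B2–B3, B3–B4, B4–B5, B5–B6, B6–B7, B7–B8, B8–B9, B9–B10, B10–B11, B11–B12

The largest bag has 4 vertices, giving width 3; this decomposition certifies tw(G) ≤ 3. For the lower bound: the 4 vertex sets {2,5,14}, {9}, {13}, {0,4,7,8} are disjoint, each induces a connected subgraph, and every pair is joined by at least one edge of G. Contracting each set to a single vertex therefore yields K_{4} as a minor, and since treewidth is minor-monotone, tw(G) ≥ tw(K_{4}) = 3. The upper and lower bounds meet at 3, so that is the treewidth.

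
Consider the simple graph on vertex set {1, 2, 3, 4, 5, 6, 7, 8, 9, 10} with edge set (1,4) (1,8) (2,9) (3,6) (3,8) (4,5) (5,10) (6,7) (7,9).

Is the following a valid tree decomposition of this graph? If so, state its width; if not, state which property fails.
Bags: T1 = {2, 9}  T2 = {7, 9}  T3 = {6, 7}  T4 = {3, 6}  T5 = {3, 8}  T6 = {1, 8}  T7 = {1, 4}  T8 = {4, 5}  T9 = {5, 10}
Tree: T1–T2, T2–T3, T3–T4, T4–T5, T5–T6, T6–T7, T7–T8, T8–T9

Yes; width 1.

Vertex coverage: the bags together contain {1, 2, 3, 4, 5, 6, 7, 8, 9, 10}, the full vertex set. Edge coverage: each edge of G has both endpoints in at least one bag. Running intersection: for every vertex, the bags containing it form a connected subtree. All three properties hold, so this is a valid tree decomposition of width max|bag| − 1 = 1, and hence tw(G) ≤ 1.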